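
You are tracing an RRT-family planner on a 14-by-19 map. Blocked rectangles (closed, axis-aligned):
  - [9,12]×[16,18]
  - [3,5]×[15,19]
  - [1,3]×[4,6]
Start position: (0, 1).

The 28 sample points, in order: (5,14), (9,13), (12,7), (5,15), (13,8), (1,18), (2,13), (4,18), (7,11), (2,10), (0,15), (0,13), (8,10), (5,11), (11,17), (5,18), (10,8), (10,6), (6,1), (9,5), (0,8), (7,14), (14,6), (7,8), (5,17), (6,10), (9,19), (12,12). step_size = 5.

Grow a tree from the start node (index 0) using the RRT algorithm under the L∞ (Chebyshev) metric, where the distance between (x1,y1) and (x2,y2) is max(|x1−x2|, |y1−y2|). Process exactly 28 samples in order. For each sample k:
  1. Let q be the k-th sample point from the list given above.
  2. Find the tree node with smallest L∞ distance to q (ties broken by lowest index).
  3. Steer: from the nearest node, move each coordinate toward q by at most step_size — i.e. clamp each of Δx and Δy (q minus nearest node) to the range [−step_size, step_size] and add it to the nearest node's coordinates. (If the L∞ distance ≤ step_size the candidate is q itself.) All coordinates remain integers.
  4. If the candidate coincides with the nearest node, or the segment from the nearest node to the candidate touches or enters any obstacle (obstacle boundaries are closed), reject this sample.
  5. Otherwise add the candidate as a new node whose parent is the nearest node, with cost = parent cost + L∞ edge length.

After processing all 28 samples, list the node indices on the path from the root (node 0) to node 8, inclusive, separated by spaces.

1. q=(5,14) nearest=0 d=13 new=(5,6) → blocked by [1,3]×[4,6], reject
2. q=(9,13) nearest=0 d=12 new=(5,6) → blocked by [1,3]×[4,6], reject
3. q=(12,7) nearest=0 d=12 new=(5,6) → blocked by [1,3]×[4,6], reject
4. q=(5,15) nearest=0 d=14 new=(5,6) → blocked by [1,3]×[4,6], reject
5. q=(13,8) nearest=0 d=13 new=(5,6) → blocked by [1,3]×[4,6], reject
6. q=(1,18) nearest=0 d=17 new=(1,6) → blocked by [1,3]×[4,6], reject
7. q=(2,13) nearest=0 d=12 new=(2,6) → blocked by [1,3]×[4,6], reject
8. q=(4,18) nearest=0 d=17 new=(4,6) → blocked by [1,3]×[4,6], reject
9. q=(7,11) nearest=0 d=10 new=(5,6) → blocked by [1,3]×[4,6], reject
10. q=(2,10) nearest=0 d=9 new=(2,6) → blocked by [1,3]×[4,6], reject
11. q=(0,15) nearest=0 d=14 new=(0,6) → add node 1 parent=0 cost=5
12. q=(0,13) nearest=1 d=7 new=(0,11) → add node 2 parent=1 cost=10
13. q=(8,10) nearest=1 d=8 new=(5,10) → add node 3 parent=1 cost=10
14. q=(5,11) nearest=3 d=1 new=(5,11) → add node 4 parent=3 cost=11
15. q=(11,17) nearest=4 d=6 new=(10,16) → blocked by [9,12]×[16,18], reject
16. q=(5,18) nearest=2 d=7 new=(5,16) → blocked by [3,5]×[15,19], reject
17. q=(10,8) nearest=3 d=5 new=(10,8) → add node 5 parent=3 cost=15
18. q=(10,6) nearest=5 d=2 new=(10,6) → add node 6 parent=5 cost=17
19. q=(6,1) nearest=6 d=5 new=(6,1) → add node 7 parent=6 cost=22
20. q=(9,5) nearest=6 d=1 new=(9,5) → add node 8 parent=6 cost=18
21. q=(0,8) nearest=1 d=2 new=(0,8) → add node 9 parent=1 cost=7
22. q=(7,14) nearest=4 d=3 new=(7,14) → add node 10 parent=4 cost=14
23. q=(14,6) nearest=5 d=4 new=(14,6) → add node 11 parent=5 cost=19
24. q=(7,8) nearest=3 d=2 new=(7,8) → add node 12 parent=3 cost=12
25. q=(5,17) nearest=10 d=3 new=(5,17) → blocked by [3,5]×[15,19], reject
26. q=(6,10) nearest=3 d=1 new=(6,10) → add node 13 parent=3 cost=11
27. q=(9,19) nearest=10 d=5 new=(9,19) → add node 14 parent=10 cost=19
28. q=(12,12) nearest=5 d=4 new=(12,12) → add node 15 parent=5 cost=19

Path: 0 1 3 5 6 8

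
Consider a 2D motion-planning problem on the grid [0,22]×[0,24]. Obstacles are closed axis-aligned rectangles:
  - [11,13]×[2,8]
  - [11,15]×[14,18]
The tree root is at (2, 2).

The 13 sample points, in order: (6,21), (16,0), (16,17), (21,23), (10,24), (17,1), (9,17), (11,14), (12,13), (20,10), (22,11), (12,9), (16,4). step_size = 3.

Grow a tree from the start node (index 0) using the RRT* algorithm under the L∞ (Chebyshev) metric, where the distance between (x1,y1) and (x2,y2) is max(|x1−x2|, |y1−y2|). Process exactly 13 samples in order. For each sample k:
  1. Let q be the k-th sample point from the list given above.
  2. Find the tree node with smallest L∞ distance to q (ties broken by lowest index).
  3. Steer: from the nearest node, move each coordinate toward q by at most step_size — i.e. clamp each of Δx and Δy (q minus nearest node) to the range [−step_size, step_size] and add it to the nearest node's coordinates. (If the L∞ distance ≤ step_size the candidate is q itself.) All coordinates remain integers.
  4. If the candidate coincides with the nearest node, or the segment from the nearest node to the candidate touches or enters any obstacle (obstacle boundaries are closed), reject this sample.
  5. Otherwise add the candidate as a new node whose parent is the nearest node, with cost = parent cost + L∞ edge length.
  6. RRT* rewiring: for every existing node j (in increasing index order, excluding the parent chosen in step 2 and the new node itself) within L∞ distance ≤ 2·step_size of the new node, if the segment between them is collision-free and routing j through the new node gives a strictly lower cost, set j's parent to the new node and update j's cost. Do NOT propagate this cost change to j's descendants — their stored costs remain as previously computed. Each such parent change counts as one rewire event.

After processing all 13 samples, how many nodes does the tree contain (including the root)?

Node count: 12

1. q=(6,21) nearest=0 d=19 new=(5,5) → add node 1 parent=0 cost=3
2. q=(16,0) nearest=1 d=11 new=(8,2) → add node 2 parent=1 cost=6
3. q=(16,17) nearest=1 d=12 new=(8,8) → add node 3 parent=1 cost=6
4. q=(21,23) nearest=3 d=15 new=(11,11) → add node 4 parent=3 cost=9
5. q=(10,24) nearest=4 d=13 new=(10,14) → add node 5 parent=4 cost=12
6. q=(17,1) nearest=2 d=9 new=(11,1) → add node 6 parent=2 cost=9
7. q=(9,17) nearest=5 d=3 new=(9,17) → add node 7 parent=5 cost=15
8. q=(11,14) nearest=5 d=1 new=(11,14) → blocked by [11,15]×[14,18], reject
9. q=(12,13) nearest=4 d=2 new=(12,13) → add node 8 parent=4 cost=11
10. q=(20,10) nearest=8 d=8 new=(15,10) → add node 9 parent=8 cost=14
11. q=(22,11) nearest=9 d=7 new=(18,11) → add node 10 parent=9 cost=17
12. q=(12,9) nearest=4 d=2 new=(12,9) → add node 11 parent=4 cost=11
13. q=(16,4) nearest=6 d=5 new=(14,4) → blocked by [11,13]×[2,8], reject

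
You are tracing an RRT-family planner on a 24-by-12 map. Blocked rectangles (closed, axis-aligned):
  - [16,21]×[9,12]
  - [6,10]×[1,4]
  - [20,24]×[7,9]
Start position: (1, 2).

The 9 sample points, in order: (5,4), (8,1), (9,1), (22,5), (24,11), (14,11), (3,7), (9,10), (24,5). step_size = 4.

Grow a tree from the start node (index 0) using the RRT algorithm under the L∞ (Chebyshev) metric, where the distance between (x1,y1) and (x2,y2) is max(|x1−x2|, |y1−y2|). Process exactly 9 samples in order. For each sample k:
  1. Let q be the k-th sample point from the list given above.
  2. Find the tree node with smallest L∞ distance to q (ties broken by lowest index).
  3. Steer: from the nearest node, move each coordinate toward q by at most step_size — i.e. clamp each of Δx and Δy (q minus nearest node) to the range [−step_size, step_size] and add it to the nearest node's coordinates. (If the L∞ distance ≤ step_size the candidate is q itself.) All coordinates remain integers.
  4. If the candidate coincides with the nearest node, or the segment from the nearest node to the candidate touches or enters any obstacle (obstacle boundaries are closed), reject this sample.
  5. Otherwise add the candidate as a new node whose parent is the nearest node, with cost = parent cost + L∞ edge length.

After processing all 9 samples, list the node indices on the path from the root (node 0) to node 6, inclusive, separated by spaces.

Path: 0 1 2 3 6

1. q=(5,4) nearest=0 d=4 new=(5,4) → add node 1 parent=0 cost=4
2. q=(8,1) nearest=1 d=3 new=(8,1) → blocked by [6,10]×[1,4], reject
3. q=(9,1) nearest=1 d=4 new=(9,1) → blocked by [6,10]×[1,4], reject
4. q=(22,5) nearest=1 d=17 new=(9,5) → add node 2 parent=1 cost=8
5. q=(24,11) nearest=2 d=15 new=(13,9) → add node 3 parent=2 cost=12
6. q=(14,11) nearest=3 d=2 new=(14,11) → add node 4 parent=3 cost=14
7. q=(3,7) nearest=1 d=3 new=(3,7) → add node 5 parent=1 cost=7
8. q=(9,10) nearest=3 d=4 new=(9,10) → add node 6 parent=3 cost=16
9. q=(24,5) nearest=4 d=10 new=(18,7) → blocked by [16,21]×[9,12], reject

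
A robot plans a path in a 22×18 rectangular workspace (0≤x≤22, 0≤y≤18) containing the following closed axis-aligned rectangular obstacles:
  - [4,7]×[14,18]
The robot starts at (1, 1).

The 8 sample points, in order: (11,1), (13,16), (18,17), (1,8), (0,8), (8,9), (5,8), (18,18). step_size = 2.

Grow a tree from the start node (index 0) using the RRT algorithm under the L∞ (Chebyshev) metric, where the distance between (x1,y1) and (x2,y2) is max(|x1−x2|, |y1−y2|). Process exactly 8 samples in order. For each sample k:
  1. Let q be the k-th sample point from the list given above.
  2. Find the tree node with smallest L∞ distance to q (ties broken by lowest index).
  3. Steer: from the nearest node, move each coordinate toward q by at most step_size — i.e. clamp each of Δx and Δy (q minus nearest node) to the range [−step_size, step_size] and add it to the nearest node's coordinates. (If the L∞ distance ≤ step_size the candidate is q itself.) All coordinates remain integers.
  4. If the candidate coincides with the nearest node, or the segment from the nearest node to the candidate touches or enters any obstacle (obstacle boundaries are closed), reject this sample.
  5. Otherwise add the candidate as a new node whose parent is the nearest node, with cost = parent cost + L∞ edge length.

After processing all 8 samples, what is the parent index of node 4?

1. q=(11,1) nearest=0 d=10 new=(3,1) → add node 1 parent=0 cost=2
2. q=(13,16) nearest=0 d=15 new=(3,3) → add node 2 parent=0 cost=2
3. q=(18,17) nearest=2 d=15 new=(5,5) → add node 3 parent=2 cost=4
4. q=(1,8) nearest=3 d=4 new=(3,7) → add node 4 parent=3 cost=6
5. q=(0,8) nearest=4 d=3 new=(1,8) → add node 5 parent=4 cost=8
6. q=(8,9) nearest=3 d=4 new=(7,7) → add node 6 parent=3 cost=6
7. q=(5,8) nearest=4 d=2 new=(5,8) → add node 7 parent=4 cost=8
8. q=(18,18) nearest=6 d=11 new=(9,9) → add node 8 parent=6 cost=8

Parent of node 4: 3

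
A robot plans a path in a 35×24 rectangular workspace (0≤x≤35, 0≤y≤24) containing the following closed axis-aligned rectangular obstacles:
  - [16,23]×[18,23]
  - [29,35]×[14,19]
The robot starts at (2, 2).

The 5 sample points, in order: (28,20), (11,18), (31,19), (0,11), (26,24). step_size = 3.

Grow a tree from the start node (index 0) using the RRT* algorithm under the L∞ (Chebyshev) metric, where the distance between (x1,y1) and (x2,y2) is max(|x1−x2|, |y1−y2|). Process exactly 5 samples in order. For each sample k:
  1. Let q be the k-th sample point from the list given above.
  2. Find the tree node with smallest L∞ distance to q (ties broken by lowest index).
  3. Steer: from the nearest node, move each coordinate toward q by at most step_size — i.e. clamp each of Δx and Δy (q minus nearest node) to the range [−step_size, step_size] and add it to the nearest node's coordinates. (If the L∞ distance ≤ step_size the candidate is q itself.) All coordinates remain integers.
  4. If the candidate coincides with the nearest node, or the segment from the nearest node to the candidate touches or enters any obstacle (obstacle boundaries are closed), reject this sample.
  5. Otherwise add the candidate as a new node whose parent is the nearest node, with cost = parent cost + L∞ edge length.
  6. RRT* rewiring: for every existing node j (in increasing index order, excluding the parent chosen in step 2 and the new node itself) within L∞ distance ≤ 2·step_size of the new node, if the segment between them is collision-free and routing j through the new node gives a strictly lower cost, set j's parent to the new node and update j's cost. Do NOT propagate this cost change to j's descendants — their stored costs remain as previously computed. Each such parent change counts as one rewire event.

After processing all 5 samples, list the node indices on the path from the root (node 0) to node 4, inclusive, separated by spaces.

Path: 0 1 4

1. q=(28,20) nearest=0 d=26 new=(5,5) → add node 1 parent=0 cost=3
2. q=(11,18) nearest=1 d=13 new=(8,8) → add node 2 parent=1 cost=6
3. q=(31,19) nearest=2 d=23 new=(11,11) → add node 3 parent=2 cost=9
4. q=(0,11) nearest=1 d=6 new=(2,8) → add node 4 parent=1 cost=6
5. q=(26,24) nearest=3 d=15 new=(14,14) → add node 5 parent=3 cost=12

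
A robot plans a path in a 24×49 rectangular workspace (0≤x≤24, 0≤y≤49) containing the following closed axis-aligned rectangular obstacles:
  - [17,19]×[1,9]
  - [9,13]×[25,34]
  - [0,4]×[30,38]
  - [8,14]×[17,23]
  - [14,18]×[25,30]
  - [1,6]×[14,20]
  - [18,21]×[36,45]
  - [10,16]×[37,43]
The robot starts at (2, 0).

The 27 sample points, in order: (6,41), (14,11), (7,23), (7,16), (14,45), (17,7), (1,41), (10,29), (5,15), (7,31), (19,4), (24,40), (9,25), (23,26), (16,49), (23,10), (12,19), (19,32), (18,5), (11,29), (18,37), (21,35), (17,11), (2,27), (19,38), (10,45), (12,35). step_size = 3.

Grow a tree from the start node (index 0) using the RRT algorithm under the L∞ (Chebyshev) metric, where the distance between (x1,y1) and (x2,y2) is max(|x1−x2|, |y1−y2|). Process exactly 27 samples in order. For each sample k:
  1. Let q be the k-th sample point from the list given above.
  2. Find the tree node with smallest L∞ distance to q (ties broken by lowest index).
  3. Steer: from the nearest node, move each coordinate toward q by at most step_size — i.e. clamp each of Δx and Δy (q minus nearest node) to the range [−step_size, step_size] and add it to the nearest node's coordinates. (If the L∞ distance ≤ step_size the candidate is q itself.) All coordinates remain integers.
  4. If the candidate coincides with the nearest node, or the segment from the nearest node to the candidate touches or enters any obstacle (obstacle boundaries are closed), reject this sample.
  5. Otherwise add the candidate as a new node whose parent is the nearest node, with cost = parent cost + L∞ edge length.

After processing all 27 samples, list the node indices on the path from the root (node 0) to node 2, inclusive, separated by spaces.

Path: 0 1 2

1. q=(6,41) nearest=0 d=41 new=(5,3) → add node 1 parent=0 cost=3
2. q=(14,11) nearest=1 d=9 new=(8,6) → add node 2 parent=1 cost=6
3. q=(7,23) nearest=2 d=17 new=(7,9) → add node 3 parent=2 cost=9
4. q=(7,16) nearest=3 d=7 new=(7,12) → add node 4 parent=3 cost=12
5. q=(14,45) nearest=4 d=33 new=(10,15) → add node 5 parent=4 cost=15
6. q=(17,7) nearest=5 d=8 new=(13,12) → add node 6 parent=5 cost=18
7. q=(1,41) nearest=5 d=26 new=(7,18) → blocked by [8,14]×[17,23], reject
8. q=(10,29) nearest=5 d=14 new=(10,18) → blocked by [8,14]×[17,23], reject
9. q=(5,15) nearest=4 d=3 new=(5,15) → blocked by [1,6]×[14,20], reject
10. q=(7,31) nearest=5 d=16 new=(7,18) → blocked by [8,14]×[17,23], reject
11. q=(19,4) nearest=6 d=8 new=(16,9) → add node 7 parent=6 cost=21
12. q=(24,40) nearest=5 d=25 new=(13,18) → blocked by [8,14]×[17,23], reject
13. q=(9,25) nearest=5 d=10 new=(9,18) → blocked by [8,14]×[17,23], reject
14. q=(23,26) nearest=5 d=13 new=(13,18) → blocked by [8,14]×[17,23], reject
15. q=(16,49) nearest=5 d=34 new=(13,18) → blocked by [8,14]×[17,23], reject
16. q=(23,10) nearest=7 d=7 new=(19,10) → add node 8 parent=7 cost=24
17. q=(12,19) nearest=5 d=4 new=(12,18) → blocked by [8,14]×[17,23], reject
18. q=(19,32) nearest=5 d=17 new=(13,18) → blocked by [8,14]×[17,23], reject
19. q=(18,5) nearest=7 d=4 new=(18,6) → blocked by [17,19]×[1,9], reject
20. q=(11,29) nearest=5 d=14 new=(11,18) → blocked by [8,14]×[17,23], reject
21. q=(18,37) nearest=5 d=22 new=(13,18) → blocked by [8,14]×[17,23], reject
22. q=(21,35) nearest=5 d=20 new=(13,18) → blocked by [8,14]×[17,23], reject
23. q=(17,11) nearest=7 d=2 new=(17,11) → add node 9 parent=7 cost=23
24. q=(2,27) nearest=5 d=12 new=(7,18) → blocked by [8,14]×[17,23], reject
25. q=(19,38) nearest=5 d=23 new=(13,18) → blocked by [8,14]×[17,23], reject
26. q=(10,45) nearest=5 d=30 new=(10,18) → blocked by [8,14]×[17,23], reject
27. q=(12,35) nearest=5 d=20 new=(12,18) → blocked by [8,14]×[17,23], reject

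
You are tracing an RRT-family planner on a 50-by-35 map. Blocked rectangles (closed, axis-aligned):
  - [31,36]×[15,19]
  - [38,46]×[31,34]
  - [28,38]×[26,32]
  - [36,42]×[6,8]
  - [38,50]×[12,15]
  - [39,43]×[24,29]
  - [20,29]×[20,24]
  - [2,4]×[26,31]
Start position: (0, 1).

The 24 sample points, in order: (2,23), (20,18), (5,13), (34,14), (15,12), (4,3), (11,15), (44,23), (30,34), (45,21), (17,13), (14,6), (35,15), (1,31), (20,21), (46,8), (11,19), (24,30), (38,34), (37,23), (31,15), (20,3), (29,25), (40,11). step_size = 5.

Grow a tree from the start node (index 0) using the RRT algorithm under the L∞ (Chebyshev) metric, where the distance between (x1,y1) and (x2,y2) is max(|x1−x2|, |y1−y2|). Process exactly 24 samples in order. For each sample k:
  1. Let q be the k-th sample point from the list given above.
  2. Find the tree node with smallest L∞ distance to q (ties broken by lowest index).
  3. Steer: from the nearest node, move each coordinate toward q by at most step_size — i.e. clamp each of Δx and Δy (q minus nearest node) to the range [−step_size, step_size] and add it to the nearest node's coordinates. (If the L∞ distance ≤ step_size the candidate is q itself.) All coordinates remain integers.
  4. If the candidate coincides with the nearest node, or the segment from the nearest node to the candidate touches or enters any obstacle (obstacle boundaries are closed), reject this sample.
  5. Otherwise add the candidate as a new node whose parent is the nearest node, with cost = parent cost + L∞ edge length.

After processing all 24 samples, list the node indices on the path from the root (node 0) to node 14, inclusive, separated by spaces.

1. q=(2,23) nearest=0 d=22 new=(2,6) → add node 1 parent=0 cost=5
2. q=(20,18) nearest=1 d=18 new=(7,11) → add node 2 parent=1 cost=10
3. q=(5,13) nearest=2 d=2 new=(5,13) → add node 3 parent=2 cost=12
4. q=(34,14) nearest=2 d=27 new=(12,14) → add node 4 parent=2 cost=15
5. q=(15,12) nearest=4 d=3 new=(15,12) → add node 5 parent=4 cost=18
6. q=(4,3) nearest=1 d=3 new=(4,3) → add node 6 parent=1 cost=8
7. q=(11,15) nearest=4 d=1 new=(11,15) → add node 7 parent=4 cost=16
8. q=(44,23) nearest=5 d=29 new=(20,17) → add node 8 parent=5 cost=23
9. q=(30,34) nearest=8 d=17 new=(25,22) → blocked by [20,29]×[20,24], reject
10. q=(45,21) nearest=8 d=25 new=(25,21) → blocked by [20,29]×[20,24], reject
11. q=(17,13) nearest=5 d=2 new=(17,13) → add node 9 parent=5 cost=20
12. q=(14,6) nearest=5 d=6 new=(14,7) → add node 10 parent=5 cost=23
13. q=(35,15) nearest=8 d=15 new=(25,15) → add node 11 parent=8 cost=28
14. q=(1,31) nearest=7 d=16 new=(6,20) → add node 12 parent=7 cost=21
15. q=(20,21) nearest=8 d=4 new=(20,21) → blocked by [20,29]×[20,24], reject
16. q=(46,8) nearest=11 d=21 new=(30,10) → add node 13 parent=11 cost=33
17. q=(11,19) nearest=7 d=4 new=(11,19) → add node 14 parent=7 cost=20
18. q=(24,30) nearest=8 d=13 new=(24,22) → blocked by [20,29]×[20,24], reject
19. q=(38,34) nearest=8 d=18 new=(25,22) → blocked by [20,29]×[20,24], reject
20. q=(37,23) nearest=11 d=12 new=(30,20) → add node 15 parent=11 cost=33
21. q=(31,15) nearest=13 d=5 new=(31,15) → blocked by [31,36]×[15,19], reject
22. q=(20,3) nearest=10 d=6 new=(19,3) → add node 16 parent=10 cost=28
23. q=(29,25) nearest=15 d=5 new=(29,25) → add node 17 parent=15 cost=38
24. q=(40,11) nearest=13 d=10 new=(35,11) → add node 18 parent=13 cost=38

Path: 0 1 2 4 7 14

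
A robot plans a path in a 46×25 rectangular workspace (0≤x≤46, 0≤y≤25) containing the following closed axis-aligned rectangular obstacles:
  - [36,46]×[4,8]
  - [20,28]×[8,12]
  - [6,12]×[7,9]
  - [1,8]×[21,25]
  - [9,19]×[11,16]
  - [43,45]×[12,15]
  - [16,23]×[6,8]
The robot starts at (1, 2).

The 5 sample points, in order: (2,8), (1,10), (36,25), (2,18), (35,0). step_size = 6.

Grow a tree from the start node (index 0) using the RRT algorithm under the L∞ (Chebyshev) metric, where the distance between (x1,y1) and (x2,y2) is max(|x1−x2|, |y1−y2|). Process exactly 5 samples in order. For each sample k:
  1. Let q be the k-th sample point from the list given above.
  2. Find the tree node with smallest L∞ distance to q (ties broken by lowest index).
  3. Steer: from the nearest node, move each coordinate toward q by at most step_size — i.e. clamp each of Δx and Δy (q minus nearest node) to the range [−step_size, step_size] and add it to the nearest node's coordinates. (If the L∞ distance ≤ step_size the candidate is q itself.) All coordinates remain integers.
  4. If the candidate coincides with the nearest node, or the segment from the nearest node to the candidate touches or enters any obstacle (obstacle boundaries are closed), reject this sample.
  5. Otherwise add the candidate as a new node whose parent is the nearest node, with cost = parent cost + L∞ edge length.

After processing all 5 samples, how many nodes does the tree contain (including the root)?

1. q=(2,8) nearest=0 d=6 new=(2,8) → add node 1 parent=0 cost=6
2. q=(1,10) nearest=1 d=2 new=(1,10) → add node 2 parent=1 cost=8
3. q=(36,25) nearest=1 d=34 new=(8,14) → add node 3 parent=1 cost=12
4. q=(2,18) nearest=3 d=6 new=(2,18) → add node 4 parent=3 cost=18
5. q=(35,0) nearest=3 d=27 new=(14,8) → blocked by [9,19]×[11,16], reject

Node count: 5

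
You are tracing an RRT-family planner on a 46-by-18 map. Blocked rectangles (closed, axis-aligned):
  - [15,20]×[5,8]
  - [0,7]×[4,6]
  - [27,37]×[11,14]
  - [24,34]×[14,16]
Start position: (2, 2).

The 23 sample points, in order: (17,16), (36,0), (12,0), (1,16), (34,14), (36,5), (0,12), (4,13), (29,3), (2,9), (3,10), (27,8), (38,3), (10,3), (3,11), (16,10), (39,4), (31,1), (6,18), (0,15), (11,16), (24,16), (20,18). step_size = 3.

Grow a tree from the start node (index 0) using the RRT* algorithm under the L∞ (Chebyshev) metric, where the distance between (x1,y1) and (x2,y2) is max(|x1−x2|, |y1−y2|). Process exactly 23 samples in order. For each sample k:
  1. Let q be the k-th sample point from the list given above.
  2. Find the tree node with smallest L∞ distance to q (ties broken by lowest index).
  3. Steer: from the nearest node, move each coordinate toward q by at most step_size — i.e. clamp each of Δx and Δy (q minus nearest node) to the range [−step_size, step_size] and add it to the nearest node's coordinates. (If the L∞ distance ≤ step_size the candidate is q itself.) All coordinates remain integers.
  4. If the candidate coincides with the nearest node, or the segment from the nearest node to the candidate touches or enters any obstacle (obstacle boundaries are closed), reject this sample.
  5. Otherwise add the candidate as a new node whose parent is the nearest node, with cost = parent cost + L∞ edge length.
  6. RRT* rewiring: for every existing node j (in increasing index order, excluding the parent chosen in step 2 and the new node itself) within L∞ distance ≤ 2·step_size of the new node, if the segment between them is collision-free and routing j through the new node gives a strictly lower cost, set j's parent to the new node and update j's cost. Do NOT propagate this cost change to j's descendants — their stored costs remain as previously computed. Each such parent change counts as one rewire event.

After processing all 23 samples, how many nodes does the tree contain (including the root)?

Node count: 18

1. q=(17,16) nearest=0 d=15 new=(5,5) → blocked by [0,7]×[4,6], reject
2. q=(36,0) nearest=0 d=34 new=(5,0) → add node 1 parent=0 cost=3
3. q=(12,0) nearest=1 d=7 new=(8,0) → add node 2 parent=1 cost=6
4. q=(1,16) nearest=0 d=14 new=(1,5) → blocked by [0,7]×[4,6], reject
5. q=(34,14) nearest=2 d=26 new=(11,3) → add node 3 parent=2 cost=9
6. q=(36,5) nearest=3 d=25 new=(14,5) → add node 4 parent=3 cost=12
7. q=(0,12) nearest=0 d=10 new=(0,5) → blocked by [0,7]×[4,6], reject
8. q=(4,13) nearest=3 d=10 new=(8,6) → add node 5 parent=3 cost=12
9. q=(29,3) nearest=4 d=15 new=(17,3) → add node 6 parent=4 cost=15
10. q=(2,9) nearest=5 d=6 new=(5,9) → add node 7 parent=5 cost=15
11. q=(3,10) nearest=7 d=2 new=(3,10) → add node 8 parent=7 cost=17
12. q=(27,8) nearest=6 d=10 new=(20,6) → blocked by [15,20]×[5,8], reject
13. q=(38,3) nearest=6 d=21 new=(20,3) → add node 9 parent=6 cost=18
14. q=(10,3) nearest=3 d=1 new=(10,3) → add node 10 parent=3 cost=10
15. q=(3,11) nearest=8 d=1 new=(3,11) → add node 11 parent=8 cost=18
16. q=(16,10) nearest=4 d=5 new=(16,8) → blocked by [15,20]×[5,8], reject
17. q=(39,4) nearest=9 d=19 new=(23,4) → add node 12 parent=9 cost=21
18. q=(31,1) nearest=12 d=8 new=(26,1) → add node 13 parent=12 cost=24
19. q=(6,18) nearest=11 d=7 new=(6,14) → add node 14 parent=11 cost=21
20. q=(0,15) nearest=11 d=4 new=(0,14) → add node 15 parent=11 cost=21
21. q=(11,16) nearest=14 d=5 new=(9,16) → add node 16 parent=14 cost=24
22. q=(24,16) nearest=4 d=11 new=(17,8) → blocked by [15,20]×[5,8], reject
23. q=(20,18) nearest=16 d=11 new=(12,18) → add node 17 parent=16 cost=27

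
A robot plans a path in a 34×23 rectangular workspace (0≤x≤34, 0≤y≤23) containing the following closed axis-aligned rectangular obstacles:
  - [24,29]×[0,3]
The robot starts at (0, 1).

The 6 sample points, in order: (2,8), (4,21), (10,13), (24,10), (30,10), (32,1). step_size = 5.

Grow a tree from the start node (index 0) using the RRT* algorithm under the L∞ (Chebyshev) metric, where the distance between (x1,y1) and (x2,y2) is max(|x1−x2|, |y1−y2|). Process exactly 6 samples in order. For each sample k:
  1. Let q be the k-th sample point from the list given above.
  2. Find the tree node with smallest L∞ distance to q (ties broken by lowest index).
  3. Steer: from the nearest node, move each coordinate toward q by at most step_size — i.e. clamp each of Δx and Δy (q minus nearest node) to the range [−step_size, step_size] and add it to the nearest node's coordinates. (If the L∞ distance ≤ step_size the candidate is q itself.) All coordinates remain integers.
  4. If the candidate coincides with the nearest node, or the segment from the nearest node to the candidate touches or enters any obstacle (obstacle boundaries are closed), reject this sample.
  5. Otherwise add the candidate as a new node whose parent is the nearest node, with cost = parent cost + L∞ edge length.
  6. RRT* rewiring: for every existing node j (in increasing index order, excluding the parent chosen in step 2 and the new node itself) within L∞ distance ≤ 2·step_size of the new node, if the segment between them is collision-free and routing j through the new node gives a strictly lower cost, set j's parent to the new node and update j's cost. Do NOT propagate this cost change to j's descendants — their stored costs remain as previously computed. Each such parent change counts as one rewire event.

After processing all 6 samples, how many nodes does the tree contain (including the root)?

1. q=(2,8) nearest=0 d=7 new=(2,6) → add node 1 parent=0 cost=5
2. q=(4,21) nearest=1 d=15 new=(4,11) → add node 2 parent=1 cost=10
3. q=(10,13) nearest=2 d=6 new=(9,13) → add node 3 parent=2 cost=15
4. q=(24,10) nearest=3 d=15 new=(14,10) → add node 4 parent=3 cost=20
5. q=(30,10) nearest=4 d=16 new=(19,10) → add node 5 parent=4 cost=25
6. q=(32,1) nearest=5 d=13 new=(24,5) → add node 6 parent=5 cost=30

Node count: 7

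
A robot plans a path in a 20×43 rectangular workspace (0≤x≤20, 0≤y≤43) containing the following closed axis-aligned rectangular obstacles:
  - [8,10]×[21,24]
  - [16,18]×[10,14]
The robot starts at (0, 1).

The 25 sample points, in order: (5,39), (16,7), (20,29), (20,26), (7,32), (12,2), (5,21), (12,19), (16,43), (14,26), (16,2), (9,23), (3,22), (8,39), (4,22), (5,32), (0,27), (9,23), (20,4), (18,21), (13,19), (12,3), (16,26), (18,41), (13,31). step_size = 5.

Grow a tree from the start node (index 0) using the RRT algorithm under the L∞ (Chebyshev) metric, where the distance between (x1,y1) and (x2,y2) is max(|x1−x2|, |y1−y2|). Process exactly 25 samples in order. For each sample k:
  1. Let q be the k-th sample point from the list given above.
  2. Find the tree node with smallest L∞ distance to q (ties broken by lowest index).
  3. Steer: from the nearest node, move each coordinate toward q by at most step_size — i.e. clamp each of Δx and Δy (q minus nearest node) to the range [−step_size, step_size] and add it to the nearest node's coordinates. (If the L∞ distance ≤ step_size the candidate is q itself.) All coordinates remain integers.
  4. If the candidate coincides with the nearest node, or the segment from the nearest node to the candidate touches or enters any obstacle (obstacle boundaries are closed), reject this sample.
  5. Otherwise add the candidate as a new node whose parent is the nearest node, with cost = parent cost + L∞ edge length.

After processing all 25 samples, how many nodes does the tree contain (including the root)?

Node count: 22

1. q=(5,39) nearest=0 d=38 new=(5,6) → add node 1 parent=0 cost=5
2. q=(16,7) nearest=1 d=11 new=(10,7) → add node 2 parent=1 cost=10
3. q=(20,29) nearest=2 d=22 new=(15,12) → add node 3 parent=2 cost=15
4. q=(20,26) nearest=3 d=14 new=(20,17) → blocked by [16,18]×[10,14], reject
5. q=(7,32) nearest=3 d=20 new=(10,17) → add node 4 parent=3 cost=20
6. q=(12,2) nearest=2 d=5 new=(12,2) → add node 5 parent=2 cost=15
7. q=(5,21) nearest=4 d=5 new=(5,21) → add node 6 parent=4 cost=25
8. q=(12,19) nearest=4 d=2 new=(12,19) → add node 7 parent=4 cost=22
9. q=(16,43) nearest=6 d=22 new=(10,26) → blocked by [8,10]×[21,24], reject
10. q=(14,26) nearest=7 d=7 new=(14,24) → add node 8 parent=7 cost=27
11. q=(16,2) nearest=5 d=4 new=(16,2) → add node 9 parent=5 cost=19
12. q=(9,23) nearest=6 d=4 new=(9,23) → blocked by [8,10]×[21,24], reject
13. q=(3,22) nearest=6 d=2 new=(3,22) → add node 10 parent=6 cost=27
14. q=(8,39) nearest=8 d=15 new=(9,29) → add node 11 parent=8 cost=32
15. q=(4,22) nearest=6 d=1 new=(4,22) → add node 12 parent=6 cost=26
16. q=(5,32) nearest=11 d=4 new=(5,32) → add node 13 parent=11 cost=36
17. q=(0,27) nearest=10 d=5 new=(0,27) → add node 14 parent=10 cost=32
18. q=(9,23) nearest=6 d=4 new=(9,23) → blocked by [8,10]×[21,24], reject
19. q=(20,4) nearest=9 d=4 new=(20,4) → add node 15 parent=9 cost=23
20. q=(18,21) nearest=8 d=4 new=(18,21) → add node 16 parent=8 cost=31
21. q=(13,19) nearest=7 d=1 new=(13,19) → add node 17 parent=7 cost=23
22. q=(12,3) nearest=5 d=1 new=(12,3) → add node 18 parent=5 cost=16
23. q=(16,26) nearest=8 d=2 new=(16,26) → add node 19 parent=8 cost=29
24. q=(18,41) nearest=11 d=12 new=(14,34) → add node 20 parent=11 cost=37
25. q=(13,31) nearest=20 d=3 new=(13,31) → add node 21 parent=20 cost=40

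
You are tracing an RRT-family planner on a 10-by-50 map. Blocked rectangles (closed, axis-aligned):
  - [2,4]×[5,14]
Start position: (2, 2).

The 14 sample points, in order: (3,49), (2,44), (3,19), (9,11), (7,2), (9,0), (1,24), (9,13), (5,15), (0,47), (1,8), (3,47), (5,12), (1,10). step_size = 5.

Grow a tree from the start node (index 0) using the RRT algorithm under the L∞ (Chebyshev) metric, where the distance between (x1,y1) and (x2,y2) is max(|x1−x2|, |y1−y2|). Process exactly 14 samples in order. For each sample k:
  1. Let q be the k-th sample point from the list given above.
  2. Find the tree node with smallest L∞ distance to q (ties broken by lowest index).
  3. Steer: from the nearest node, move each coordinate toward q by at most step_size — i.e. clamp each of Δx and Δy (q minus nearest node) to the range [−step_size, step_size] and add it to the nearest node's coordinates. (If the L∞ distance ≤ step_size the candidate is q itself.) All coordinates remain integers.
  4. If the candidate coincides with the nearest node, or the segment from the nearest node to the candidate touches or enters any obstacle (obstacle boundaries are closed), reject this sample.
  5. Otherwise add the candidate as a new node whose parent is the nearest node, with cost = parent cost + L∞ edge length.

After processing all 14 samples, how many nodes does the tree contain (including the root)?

Node count: 11

1. q=(3,49) nearest=0 d=47 new=(3,7) → blocked by [2,4]×[5,14], reject
2. q=(2,44) nearest=0 d=42 new=(2,7) → blocked by [2,4]×[5,14], reject
3. q=(3,19) nearest=0 d=17 new=(3,7) → blocked by [2,4]×[5,14], reject
4. q=(9,11) nearest=0 d=9 new=(7,7) → add node 1 parent=0 cost=5
5. q=(7,2) nearest=0 d=5 new=(7,2) → add node 2 parent=0 cost=5
6. q=(9,0) nearest=2 d=2 new=(9,0) → add node 3 parent=2 cost=7
7. q=(1,24) nearest=1 d=17 new=(2,12) → blocked by [2,4]×[5,14], reject
8. q=(9,13) nearest=1 d=6 new=(9,12) → add node 4 parent=1 cost=10
9. q=(5,15) nearest=4 d=4 new=(5,15) → add node 5 parent=4 cost=14
10. q=(0,47) nearest=5 d=32 new=(0,20) → add node 6 parent=5 cost=19
11. q=(1,8) nearest=0 d=6 new=(1,7) → add node 7 parent=0 cost=5
12. q=(3,47) nearest=6 d=27 new=(3,25) → add node 8 parent=6 cost=24
13. q=(5,12) nearest=5 d=3 new=(5,12) → add node 9 parent=5 cost=17
14. q=(1,10) nearest=7 d=3 new=(1,10) → add node 10 parent=7 cost=8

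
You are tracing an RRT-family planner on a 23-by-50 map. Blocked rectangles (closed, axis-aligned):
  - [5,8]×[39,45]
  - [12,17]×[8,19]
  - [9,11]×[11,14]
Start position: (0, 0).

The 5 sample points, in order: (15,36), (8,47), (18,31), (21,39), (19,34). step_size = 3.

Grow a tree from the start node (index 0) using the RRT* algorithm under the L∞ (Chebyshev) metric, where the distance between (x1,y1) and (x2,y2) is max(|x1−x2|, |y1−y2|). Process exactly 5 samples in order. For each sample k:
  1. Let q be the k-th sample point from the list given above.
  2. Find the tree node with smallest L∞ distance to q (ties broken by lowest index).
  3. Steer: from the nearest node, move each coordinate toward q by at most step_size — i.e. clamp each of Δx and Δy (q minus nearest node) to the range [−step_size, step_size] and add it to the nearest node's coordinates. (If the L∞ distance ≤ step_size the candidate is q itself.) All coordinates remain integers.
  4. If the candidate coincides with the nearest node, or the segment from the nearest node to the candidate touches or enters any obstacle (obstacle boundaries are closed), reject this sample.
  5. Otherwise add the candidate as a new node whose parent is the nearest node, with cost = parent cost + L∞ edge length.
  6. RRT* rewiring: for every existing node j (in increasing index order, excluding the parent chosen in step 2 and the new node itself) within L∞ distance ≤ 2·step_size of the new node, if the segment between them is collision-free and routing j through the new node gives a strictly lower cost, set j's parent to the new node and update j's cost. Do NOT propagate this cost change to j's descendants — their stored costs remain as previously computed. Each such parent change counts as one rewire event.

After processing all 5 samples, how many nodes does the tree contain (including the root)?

Node count: 4

1. q=(15,36) nearest=0 d=36 new=(3,3) → add node 1 parent=0 cost=3
2. q=(8,47) nearest=1 d=44 new=(6,6) → add node 2 parent=1 cost=6
3. q=(18,31) nearest=2 d=25 new=(9,9) → add node 3 parent=2 cost=9
4. q=(21,39) nearest=3 d=30 new=(12,12) → blocked by [12,17]×[8,19], reject
5. q=(19,34) nearest=3 d=25 new=(12,12) → blocked by [12,17]×[8,19], reject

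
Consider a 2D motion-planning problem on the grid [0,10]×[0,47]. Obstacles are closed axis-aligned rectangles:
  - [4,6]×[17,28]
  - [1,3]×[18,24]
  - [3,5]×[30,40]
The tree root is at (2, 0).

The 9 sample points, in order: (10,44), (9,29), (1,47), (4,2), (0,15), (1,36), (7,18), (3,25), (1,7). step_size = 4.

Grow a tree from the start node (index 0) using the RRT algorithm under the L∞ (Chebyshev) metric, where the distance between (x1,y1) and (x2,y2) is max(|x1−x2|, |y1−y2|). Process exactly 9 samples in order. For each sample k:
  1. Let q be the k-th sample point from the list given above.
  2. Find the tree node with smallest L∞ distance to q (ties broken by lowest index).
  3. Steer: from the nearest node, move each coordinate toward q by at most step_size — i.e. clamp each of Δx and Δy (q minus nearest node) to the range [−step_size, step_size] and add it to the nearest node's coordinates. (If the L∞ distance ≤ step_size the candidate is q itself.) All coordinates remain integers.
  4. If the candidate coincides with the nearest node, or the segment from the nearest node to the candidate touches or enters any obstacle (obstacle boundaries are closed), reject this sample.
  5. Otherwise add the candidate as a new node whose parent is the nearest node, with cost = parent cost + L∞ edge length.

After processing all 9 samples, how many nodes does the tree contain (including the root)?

1. q=(10,44) nearest=0 d=44 new=(6,4) → add node 1 parent=0 cost=4
2. q=(9,29) nearest=1 d=25 new=(9,8) → add node 2 parent=1 cost=8
3. q=(1,47) nearest=2 d=39 new=(5,12) → add node 3 parent=2 cost=12
4. q=(4,2) nearest=0 d=2 new=(4,2) → add node 4 parent=0 cost=2
5. q=(0,15) nearest=3 d=5 new=(1,15) → add node 5 parent=3 cost=16
6. q=(1,36) nearest=5 d=21 new=(1,19) → blocked by [1,3]×[18,24], reject
7. q=(7,18) nearest=3 d=6 new=(7,16) → add node 6 parent=3 cost=16
8. q=(3,25) nearest=6 d=9 new=(3,20) → blocked by [4,6]×[17,28], reject
9. q=(1,7) nearest=1 d=5 new=(2,7) → add node 7 parent=1 cost=8

Node count: 8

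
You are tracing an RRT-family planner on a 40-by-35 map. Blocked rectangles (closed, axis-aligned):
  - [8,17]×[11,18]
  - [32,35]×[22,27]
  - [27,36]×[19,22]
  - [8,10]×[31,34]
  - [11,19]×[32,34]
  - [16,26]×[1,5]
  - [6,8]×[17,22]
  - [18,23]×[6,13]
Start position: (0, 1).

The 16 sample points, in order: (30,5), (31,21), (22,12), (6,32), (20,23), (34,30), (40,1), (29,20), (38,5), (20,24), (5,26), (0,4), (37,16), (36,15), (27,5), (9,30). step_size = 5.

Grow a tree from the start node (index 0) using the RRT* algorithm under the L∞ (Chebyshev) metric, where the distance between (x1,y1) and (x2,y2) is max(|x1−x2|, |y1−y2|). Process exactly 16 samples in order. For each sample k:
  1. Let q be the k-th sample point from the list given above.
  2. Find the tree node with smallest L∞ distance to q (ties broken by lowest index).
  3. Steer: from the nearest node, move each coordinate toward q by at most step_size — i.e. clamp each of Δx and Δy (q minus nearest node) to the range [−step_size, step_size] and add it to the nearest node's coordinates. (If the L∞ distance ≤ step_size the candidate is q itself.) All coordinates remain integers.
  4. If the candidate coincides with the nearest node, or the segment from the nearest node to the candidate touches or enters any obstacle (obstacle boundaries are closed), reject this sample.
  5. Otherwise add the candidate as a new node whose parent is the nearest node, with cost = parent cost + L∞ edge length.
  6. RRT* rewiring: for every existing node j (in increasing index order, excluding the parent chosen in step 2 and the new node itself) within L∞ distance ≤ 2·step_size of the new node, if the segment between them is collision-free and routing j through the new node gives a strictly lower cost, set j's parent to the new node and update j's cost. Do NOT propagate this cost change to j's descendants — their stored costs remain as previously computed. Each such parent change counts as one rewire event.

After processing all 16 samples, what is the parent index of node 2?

1. q=(30,5) nearest=0 d=30 new=(5,5) → add node 1 parent=0 cost=5
2. q=(31,21) nearest=1 d=26 new=(10,10) → add node 2 parent=1 cost=10
3. q=(22,12) nearest=2 d=12 new=(15,12) → blocked by [8,17]×[11,18], reject
4. q=(6,32) nearest=2 d=22 new=(6,15) → blocked by [8,17]×[11,18], reject
5. q=(20,23) nearest=2 d=13 new=(15,15) → blocked by [8,17]×[11,18], reject
6. q=(34,30) nearest=2 d=24 new=(15,15) → blocked by [8,17]×[11,18], reject
7. q=(40,1) nearest=2 d=30 new=(15,5) → add node 3 parent=2 cost=15
8. q=(29,20) nearest=3 d=15 new=(20,10) → blocked by [18,23]×[6,13], reject
9. q=(38,5) nearest=3 d=23 new=(20,5) → blocked by [16,26]×[1,5], reject
10. q=(20,24) nearest=2 d=14 new=(15,15) → blocked by [8,17]×[11,18], reject
11. q=(5,26) nearest=2 d=16 new=(5,15) → blocked by [8,17]×[11,18], reject
12. q=(0,4) nearest=0 d=3 new=(0,4) → add node 4 parent=0 cost=3
13. q=(37,16) nearest=3 d=22 new=(20,10) → blocked by [18,23]×[6,13], reject
14. q=(36,15) nearest=3 d=21 new=(20,10) → blocked by [18,23]×[6,13], reject
15. q=(27,5) nearest=3 d=12 new=(20,5) → blocked by [16,26]×[1,5], reject
16. q=(9,30) nearest=2 d=20 new=(9,15) → blocked by [8,17]×[11,18], reject

Parent of node 2: 1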